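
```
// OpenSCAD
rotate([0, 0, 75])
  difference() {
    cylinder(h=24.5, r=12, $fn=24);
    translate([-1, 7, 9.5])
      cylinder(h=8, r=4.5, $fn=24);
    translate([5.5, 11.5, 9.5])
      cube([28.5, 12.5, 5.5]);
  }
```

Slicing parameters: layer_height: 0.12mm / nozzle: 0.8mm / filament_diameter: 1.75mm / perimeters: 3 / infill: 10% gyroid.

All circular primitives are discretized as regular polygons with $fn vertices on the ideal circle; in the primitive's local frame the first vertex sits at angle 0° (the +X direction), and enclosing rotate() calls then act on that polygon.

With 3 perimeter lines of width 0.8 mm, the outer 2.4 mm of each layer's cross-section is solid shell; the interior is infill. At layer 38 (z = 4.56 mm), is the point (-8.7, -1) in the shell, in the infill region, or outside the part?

At z = 4.56 mm: the cylinder: section is a regular 24-gon, circumradius r=12; the cylinder at (-1, 7) is not intersected at this z (z outside [9.5, 17.5]); the cube at (5.5, 11.5) is not intersected at this z (z outside [9.5, 15]); Taking the first minus the rest: none of the subtracted shapes is present at this height, so the r=12 cylinder is unchanged — 1 connected region; (rotated 75° about Z; rotation is an isometry so areas/perimeters/island counts are preserved). Overall, the cross-section is a single solid region. Undo the 75° rotation: the query point maps to (-3.218, 8.145) in the un-rotated model frame. The nearest boundary edge runs (-3.11, 11.59)→(-6.00, 10.39); distance from the point to it = 3.14 mm. The point is inside the cross-section and 3.14 mm from the nearest boundary — more than the 2.4 mm shell width (3 × 0.8), so it's in the infill interior.

infill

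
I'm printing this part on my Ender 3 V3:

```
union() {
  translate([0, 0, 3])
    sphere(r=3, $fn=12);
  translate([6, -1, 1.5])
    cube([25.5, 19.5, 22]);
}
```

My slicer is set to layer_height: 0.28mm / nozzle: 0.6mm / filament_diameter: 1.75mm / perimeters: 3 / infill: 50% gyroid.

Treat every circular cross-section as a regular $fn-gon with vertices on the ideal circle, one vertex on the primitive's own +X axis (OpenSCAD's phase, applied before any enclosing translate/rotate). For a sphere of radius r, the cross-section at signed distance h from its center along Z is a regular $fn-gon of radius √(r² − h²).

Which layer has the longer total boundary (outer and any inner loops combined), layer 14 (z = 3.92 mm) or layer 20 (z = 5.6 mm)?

layer 14 (z = 3.92 mm)

Layer 14 (z = 3.92): the r=3 sphere contributes a regular 12-gon of circumradius √(3²−0.92²) = 2.855 (perimeter = 2·12·2.855·sin(180°/12) = 17.74 mm); the cube at (6, -1) (footprint 25.5×19.5) is included at this height (perimeter 90.00 mm); Combining (union): the 2 present regions are separate (no shared area or edge), so areas and boundary lengths simply add and each stays a separate island — boundary = 107.74 mm. So its perimeter = 107.74 mm. Layer 20 (z = 5.6): the sphere: section is a regular 12-gon, circumradius = √(r²−h²) = √(3²−2.6²) = 1.497 (perimeter = 2·12·1.497·sin(180°/12) = 9.30 mm); the 25.5×19.5 cube at (6, -1) contributes its full rectangle (perimeter 90.00 mm); Merging all regions: the 2 present regions are separate (no shared area or edge), so areas and boundary lengths simply add and each stays a separate island — boundary = 99.30 mm. So its perimeter = 99.30 mm. Layer 14 is larger (107.74 vs 99.30 mm).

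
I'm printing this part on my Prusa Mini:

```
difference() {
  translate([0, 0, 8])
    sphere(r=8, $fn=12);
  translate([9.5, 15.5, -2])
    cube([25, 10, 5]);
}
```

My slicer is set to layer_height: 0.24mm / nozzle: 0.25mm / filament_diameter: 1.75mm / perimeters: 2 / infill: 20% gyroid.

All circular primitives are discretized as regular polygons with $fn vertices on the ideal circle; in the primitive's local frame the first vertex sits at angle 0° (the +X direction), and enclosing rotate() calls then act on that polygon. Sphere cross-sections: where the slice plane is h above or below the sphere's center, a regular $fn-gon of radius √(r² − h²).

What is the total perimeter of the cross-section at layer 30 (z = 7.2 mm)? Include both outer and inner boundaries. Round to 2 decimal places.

49.44 mm

At z = 7.2 mm: the r=8 sphere slices to a regular 12-gon of circumradius 7.960 (√(r²−h²) with h=0.8 from center) (perimeter = 2·12·7.960·sin(180°/12) = 49.44 mm); the cube at (9.5, 15.5) does not reach this height (z outside [-2, 3]); Subtracting the remaining from the first: none of the subtracted shapes is present at this height, so the r=8 sphere is unchanged — boundary = 49.44 mm. Overall, the cross-section is a single solid region. Total boundary length (outer) = 49.44 mm.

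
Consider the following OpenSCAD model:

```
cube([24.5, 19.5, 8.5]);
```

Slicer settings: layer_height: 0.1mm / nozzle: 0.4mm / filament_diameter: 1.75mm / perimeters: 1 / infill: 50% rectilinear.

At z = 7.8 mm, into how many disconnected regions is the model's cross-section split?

At z = 7.8 mm: the cube is present — its section is the full 24.5×19.5 rectangle. The result has 1 disconnected region.

1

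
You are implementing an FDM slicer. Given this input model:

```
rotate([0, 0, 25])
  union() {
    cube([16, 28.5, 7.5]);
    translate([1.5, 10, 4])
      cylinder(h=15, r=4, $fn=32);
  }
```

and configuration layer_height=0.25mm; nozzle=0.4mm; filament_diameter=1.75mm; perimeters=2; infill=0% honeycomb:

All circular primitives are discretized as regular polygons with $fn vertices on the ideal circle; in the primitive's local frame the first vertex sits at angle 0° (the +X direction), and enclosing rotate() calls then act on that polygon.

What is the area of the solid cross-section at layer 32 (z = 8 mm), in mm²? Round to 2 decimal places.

At z = 8 mm: the cube is absent (z outside [0, 7.5]); the cylinder at (1.5, 10): section is a regular 32-gon, circumradius r=4 (area = (32/2)·4.000²·sin(360°/32) = 49.94 mm²); Merging all regions: only the r=4 cylinder at (1.5, 10) is present, so the union is just that shape — area = 49.94 mm²; (rotated 25° about Z; rotation is an isometry so areas/perimeters/island counts are preserved). Overall, the cross-section is a single solid region. Net area = 49.94 mm².

49.94 mm²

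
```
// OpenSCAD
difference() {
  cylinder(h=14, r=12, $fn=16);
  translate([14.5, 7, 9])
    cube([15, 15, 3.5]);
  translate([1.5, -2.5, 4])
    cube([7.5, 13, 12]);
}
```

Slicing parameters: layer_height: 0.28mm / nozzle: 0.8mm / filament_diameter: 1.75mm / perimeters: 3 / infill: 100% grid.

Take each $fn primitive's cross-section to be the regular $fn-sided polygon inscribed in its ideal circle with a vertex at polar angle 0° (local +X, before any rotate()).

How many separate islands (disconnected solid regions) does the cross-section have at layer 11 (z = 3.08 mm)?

At z = 3.08 mm: the cylinder: section is a regular 16-gon, circumradius r=12; the cube at (14.5, 7) is not intersected at this z (z outside [9, 12.5]); the cube at (1.5, -2.5) does not reach this height (z outside [4, 16]); Subtracting the remaining from the first: none of the subtracted shapes is present at this height, so the r=12 cylinder is unchanged — 1 connected region. Overall, the cross-section is a single solid region. Island count = 1.

1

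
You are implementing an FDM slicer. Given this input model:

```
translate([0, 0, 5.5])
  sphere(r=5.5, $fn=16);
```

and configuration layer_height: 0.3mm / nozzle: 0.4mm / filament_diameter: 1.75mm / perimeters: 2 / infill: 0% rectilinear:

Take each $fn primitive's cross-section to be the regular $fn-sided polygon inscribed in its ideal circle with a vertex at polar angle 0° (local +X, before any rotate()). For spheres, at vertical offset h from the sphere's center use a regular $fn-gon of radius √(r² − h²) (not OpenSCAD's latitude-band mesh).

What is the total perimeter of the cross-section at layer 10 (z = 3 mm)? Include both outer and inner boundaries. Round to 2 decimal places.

At z = 3 mm: the sphere: section is a regular 16-gon, circumradius = √(r²−h²) = √(5.5²−2.5²) = 4.899 (perimeter = 2·16·4.899·sin(180°/16) = 30.58 mm). Overall, the cross-section is a single solid region. Total boundary length (outer) = 30.58 mm.

30.58 mm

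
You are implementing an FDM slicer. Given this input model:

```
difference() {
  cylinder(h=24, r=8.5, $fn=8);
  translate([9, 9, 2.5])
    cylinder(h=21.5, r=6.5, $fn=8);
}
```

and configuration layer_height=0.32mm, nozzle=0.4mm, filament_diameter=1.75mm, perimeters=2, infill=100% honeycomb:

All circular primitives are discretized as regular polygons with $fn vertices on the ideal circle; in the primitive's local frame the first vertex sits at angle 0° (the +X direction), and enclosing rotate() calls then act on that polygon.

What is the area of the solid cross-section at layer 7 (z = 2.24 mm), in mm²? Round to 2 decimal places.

204.35 mm²

At z = 2.24 mm: the r=8.5 cylinder gives a regular 8-gon of circumradius 8.5 (constant along its height) (area = (8/2)·8.500²·sin(360°/8) = 204.35 mm²); the cylinder at (9, 9) does not reach this height (z outside [2.5, 24]); Taking the first minus the rest: none of the subtracted shapes is present at this height, so the r=8.5 cylinder is unchanged — area = 204.35 mm². Overall, the cross-section is a single solid region. Net area = 204.35 mm².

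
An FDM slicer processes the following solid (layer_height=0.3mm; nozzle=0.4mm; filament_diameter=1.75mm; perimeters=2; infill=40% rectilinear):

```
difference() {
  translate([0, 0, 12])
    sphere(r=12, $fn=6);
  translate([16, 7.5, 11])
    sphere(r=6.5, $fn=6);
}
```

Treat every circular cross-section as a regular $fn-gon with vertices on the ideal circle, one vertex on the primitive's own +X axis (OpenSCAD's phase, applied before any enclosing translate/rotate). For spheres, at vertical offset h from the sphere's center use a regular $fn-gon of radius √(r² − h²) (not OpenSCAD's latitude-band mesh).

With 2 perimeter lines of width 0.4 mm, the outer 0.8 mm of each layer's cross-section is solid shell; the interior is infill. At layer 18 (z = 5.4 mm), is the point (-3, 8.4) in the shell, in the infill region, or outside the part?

shell

At z = 5.4 mm: the r=12 sphere contributes a regular 6-gon of circumradius √(12²−6.6²) = 10.022; the r=6.5 sphere at (16, 7.5) slices to a regular 6-gon of circumradius 3.300 (√(r²−h²) with h=5.6 from center); Taking the first minus the rest: starting from the r=12 sphere, the r=6.5 sphere at (16, 7.5) misses the remaining region (no effect) — 1 connected region. Overall, the cross-section is a single solid region. The nearest boundary edge runs (-5.01, 8.68)→(5.01, 8.68); distance from the point to it = 0.28 mm. The point is inside the cross-section, 0.28 mm from the nearest boundary — within the 0.8 mm shell band (2 × 0.4).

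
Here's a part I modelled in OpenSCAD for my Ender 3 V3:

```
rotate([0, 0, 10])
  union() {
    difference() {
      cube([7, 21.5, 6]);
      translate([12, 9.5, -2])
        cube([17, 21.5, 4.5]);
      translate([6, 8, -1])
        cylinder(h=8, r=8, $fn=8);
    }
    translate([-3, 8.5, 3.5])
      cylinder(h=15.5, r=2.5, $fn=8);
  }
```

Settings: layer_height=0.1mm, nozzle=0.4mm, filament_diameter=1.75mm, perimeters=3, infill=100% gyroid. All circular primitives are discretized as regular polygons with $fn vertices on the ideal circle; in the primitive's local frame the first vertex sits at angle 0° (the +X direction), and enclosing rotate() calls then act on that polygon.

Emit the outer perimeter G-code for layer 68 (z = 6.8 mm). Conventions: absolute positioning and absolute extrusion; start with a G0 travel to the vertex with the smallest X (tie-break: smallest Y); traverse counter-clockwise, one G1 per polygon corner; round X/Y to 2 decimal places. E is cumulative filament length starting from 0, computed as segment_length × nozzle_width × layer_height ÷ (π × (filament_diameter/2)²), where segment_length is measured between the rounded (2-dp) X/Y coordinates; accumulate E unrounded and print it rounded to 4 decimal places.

At z = 6.8 mm: the cube does not reach this height (z outside [0, 6]); the cube at (12, 9.5) does not reach this height (z outside [-2, 2.5]); the r=8 cylinder at (6, 8) gives a regular 8-gon of circumradius 8 (constant along its height); After the difference (first − rest): the first operand is absent here, so nothing remains; the cylinder at (-3, 8.5): section is a regular 8-gon, circumradius r=2.5; Combining (union): only the r=2.5 cylinder at (-3, 8.5) is present, so the union is just that shape — 1 connected region; (rotated 10° about Z; rotation is an isometry so areas/perimeters/island counts are preserved). The outline is a single polygon with 8 vertices. Extrusion per mm of travel: 0.4 × 0.1 / (π × 0.875²) = 0.016630. Accumulating E over each segment gives final E = 0.2544.

G0 X-6.89 Y7.42 Z6.80
G1 X-5.86 Y5.80 E0.0319
G1 X-4.00 Y5.39 E0.0636
G1 X-2.38 Y6.42 E0.0955
G1 X-1.97 Y8.28 E0.1272
G1 X-3.00 Y9.90 E0.1591
G1 X-4.86 Y10.31 E0.1908
G1 X-6.48 Y9.28 E0.2227
G1 X-6.89 Y7.42 E0.2544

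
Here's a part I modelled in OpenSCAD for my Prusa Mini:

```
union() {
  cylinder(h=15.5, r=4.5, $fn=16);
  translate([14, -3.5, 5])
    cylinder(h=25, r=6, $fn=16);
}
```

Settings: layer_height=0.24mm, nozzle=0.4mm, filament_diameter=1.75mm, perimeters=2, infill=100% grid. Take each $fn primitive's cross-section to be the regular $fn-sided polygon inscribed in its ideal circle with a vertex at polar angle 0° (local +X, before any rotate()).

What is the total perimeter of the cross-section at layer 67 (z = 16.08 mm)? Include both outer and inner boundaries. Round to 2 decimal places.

37.46 mm

At z = 16.08 mm: the cylinder is absent (z outside [0, 15.5]); the r=6 cylinder at (14, -3.5) contributes a regular 16-gon of circumradius 6 (perimeter = 2·16·6.000·sin(180°/16) = 37.46 mm); Merging all regions: only the r=6 cylinder at (14, -3.5) is present, so the union is just that shape — boundary = 37.46 mm. Overall, the cross-section is a single solid region. Total boundary length (outer) = 37.46 mm.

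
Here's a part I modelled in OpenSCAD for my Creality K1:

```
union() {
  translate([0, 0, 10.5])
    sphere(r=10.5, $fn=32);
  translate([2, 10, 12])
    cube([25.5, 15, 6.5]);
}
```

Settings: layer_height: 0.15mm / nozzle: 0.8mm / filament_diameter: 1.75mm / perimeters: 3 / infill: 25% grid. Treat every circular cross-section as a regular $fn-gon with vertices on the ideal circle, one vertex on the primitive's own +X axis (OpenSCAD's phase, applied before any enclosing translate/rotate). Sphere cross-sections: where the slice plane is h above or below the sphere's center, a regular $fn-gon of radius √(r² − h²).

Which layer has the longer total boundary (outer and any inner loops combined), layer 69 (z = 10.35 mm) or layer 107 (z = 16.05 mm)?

Layer 69 (z = 10.35): the sphere: section is a regular 32-gon, circumradius = √(r²−h²) = √(10.5²−0.15²) = 10.499 (perimeter = 2·32·10.499·sin(180°/32) = 65.86 mm); the cube at (2, 10) does not reach this height (z outside [12, 18.5]); Combining (union): only the r=10.5 sphere is present, so the union is just that shape — boundary = 65.86 mm. So its perimeter = 65.86 mm. Layer 107 (z = 16.05): the sphere: section is a regular 32-gon, circumradius = √(r²−h²) = √(10.5²−5.55²) = 8.913 (perimeter = 2·32·8.913·sin(180°/32) = 55.91 mm); the 25.5×15 cube at (2, 10) contributes its full rectangle (perimeter 81.00 mm); Combining (union): the 2 present regions are separate (no shared area or edge), so areas and boundary lengths simply add and each stays a separate island — boundary = 136.91 mm. So its perimeter = 136.91 mm. Layer 107 is larger (136.91 vs 65.86 mm).

layer 107 (z = 16.05 mm)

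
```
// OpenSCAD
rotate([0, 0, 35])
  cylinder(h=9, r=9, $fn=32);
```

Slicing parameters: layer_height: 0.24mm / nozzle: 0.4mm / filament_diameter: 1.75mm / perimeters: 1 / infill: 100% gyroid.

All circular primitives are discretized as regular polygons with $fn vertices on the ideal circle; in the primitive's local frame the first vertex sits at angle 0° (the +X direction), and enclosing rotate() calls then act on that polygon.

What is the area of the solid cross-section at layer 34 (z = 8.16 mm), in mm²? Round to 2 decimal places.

At z = 8.16 mm: the cylinder: section is a regular 32-gon, circumradius r=9 (area = (32/2)·9.000²·sin(360°/32) = 252.84 mm²); (rotated 35° about Z; rotation is an isometry so areas/perimeters/island counts are preserved). Overall, the cross-section is a single solid region. Net area = 252.84 mm².

252.84 mm²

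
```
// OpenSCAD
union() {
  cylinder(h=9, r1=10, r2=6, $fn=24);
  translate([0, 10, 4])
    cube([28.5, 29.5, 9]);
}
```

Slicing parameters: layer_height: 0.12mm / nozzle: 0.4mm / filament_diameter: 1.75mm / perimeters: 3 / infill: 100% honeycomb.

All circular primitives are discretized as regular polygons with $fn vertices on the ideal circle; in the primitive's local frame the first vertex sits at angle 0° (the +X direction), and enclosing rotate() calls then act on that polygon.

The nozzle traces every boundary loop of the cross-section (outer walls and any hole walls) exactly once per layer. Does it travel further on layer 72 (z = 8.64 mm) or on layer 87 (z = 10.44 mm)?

Layer 72 (z = 8.64): the cone contributes a regular 24-gon of circumradius 6.160 (interpolated between r1=10 and r2=6 at t=0.960) (perimeter = 2·24·6.160·sin(180°/24) = 38.59 mm); the cube at (0, 10) is present — its section is the full 28.5×29.5 rectangle (perimeter 116.00 mm); Combining (union): the 2 present regions are separate (no shared area or edge), so areas and boundary lengths simply add and each stays a separate island — boundary = 154.59 mm. So its perimeter = 154.59 mm. Layer 87 (z = 10.44): the cone is absent (z outside [0, 9]); the 28.5×29.5 cube at (0, 10) contributes its full rectangle (perimeter 116.00 mm); Taking the union: only the 28.5×29.5 cube at (0, 10) is present, so the union is just that shape — boundary = 116.00 mm. So its perimeter = 116.00 mm. Layer 72 is larger (154.59 vs 116.00 mm).

layer 72 (z = 8.64 mm)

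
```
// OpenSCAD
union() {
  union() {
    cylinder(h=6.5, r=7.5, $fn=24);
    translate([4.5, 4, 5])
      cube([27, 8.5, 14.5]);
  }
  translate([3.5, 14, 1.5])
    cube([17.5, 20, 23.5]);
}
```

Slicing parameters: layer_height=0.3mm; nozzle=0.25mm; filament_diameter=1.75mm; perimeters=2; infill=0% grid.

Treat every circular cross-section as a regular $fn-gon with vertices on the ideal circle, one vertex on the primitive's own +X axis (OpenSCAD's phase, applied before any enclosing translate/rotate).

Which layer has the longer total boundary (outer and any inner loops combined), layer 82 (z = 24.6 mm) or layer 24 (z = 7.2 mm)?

Layer 82 (z = 24.6): the cylinder is not intersected at this z (z outside [0, 6.5]); the cube at (4.5, 4) does not reach this height (z outside [5, 19.5]); Taking the union: nothing is present at this height; the cube at (3.5, 14) is present — its section is the full 17.5×20 rectangle (perimeter 75.00 mm); Taking the union: only the 17.5×20 cube at (3.5, 14) is present, so the union is just that shape — boundary = 75.00 mm. So its perimeter = 75.00 mm. Layer 24 (z = 7.2): the cylinder is not intersected at this z (z outside [0, 6.5]); the cube at (4.5, 4) (footprint 27×8.5) is included at this height (perimeter 71.00 mm); Merging all regions: only the 27×8.5 cube at (4.5, 4) is present, so the union is just that shape — boundary = 71.00 mm; the cube at (3.5, 14) (footprint 17.5×20) is included at this height (perimeter 75.00 mm); Taking the union: the 2 present regions are separate (no shared area or edge), so areas and boundary lengths simply add and each stays a separate island — boundary = 146.00 mm. So its perimeter = 146.00 mm. Layer 24 is larger (146.00 vs 75.00 mm).

layer 24 (z = 7.2 mm)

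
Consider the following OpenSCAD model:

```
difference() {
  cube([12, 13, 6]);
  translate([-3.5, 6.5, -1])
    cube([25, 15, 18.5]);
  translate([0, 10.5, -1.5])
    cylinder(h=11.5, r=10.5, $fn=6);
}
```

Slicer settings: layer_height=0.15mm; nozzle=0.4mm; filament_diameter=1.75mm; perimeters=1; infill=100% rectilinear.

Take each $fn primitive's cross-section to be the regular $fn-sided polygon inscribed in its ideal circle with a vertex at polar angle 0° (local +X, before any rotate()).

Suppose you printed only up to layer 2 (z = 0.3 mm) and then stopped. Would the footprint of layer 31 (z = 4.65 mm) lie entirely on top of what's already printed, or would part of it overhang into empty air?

Compare the two slices. At z = 0.3: the cube is present — its section is the full 12×13 rectangle (area 156.00 mm²); the cube at (-3.5, 6.5) (footprint 25×15) is included at this height (area 375.00 mm²); the cylinder at (0, 10.5): section is a regular 6-gon, circumradius r=10.5 (area = (6/2)·10.500²·sin(360°/6) = 286.44 mm²); After the difference (first − rest): starting from the 12×13 cube (156.00 mm²), the 25×15 cube at (-3.5, 6.5) partially overlaps it — only the 78.00 mm² overlap (of its 375.00 mm²) is removed, clipping the outline; the r=10.5 cylinder at (0, 10.5) partially overlaps it — only the 34.23 mm² overlap (of its 286.44 mm²) is removed, clipping the outline — area = 43.77 mm². At z = 4.65: the cube (footprint 12×13) is included at this height (area 156.00 mm²); the cube at (-3.5, 6.5) is present — its section is the full 25×15 rectangle (area 375.00 mm²); the r=10.5 cylinder at (0, 10.5) contributes a regular 6-gon of circumradius 10.5 (area = (6/2)·10.500²·sin(360°/6) = 286.44 mm²); Subtracting the remaining from the first: starting from the 12×13 cube (156.00 mm²), the 25×15 cube at (-3.5, 6.5) partially overlaps it — only the 78.00 mm² overlap (of its 375.00 mm²) is removed, clipping the outline; the r=10.5 cylinder at (0, 10.5) partially overlaps it — only the 34.23 mm² overlap (of its 286.44 mm²) is removed, clipping the outline — area = 43.77 mm². Checking containment: the cross-section at z = 4.65 is a subset of the cross-section at z = 0.3.

entirely on top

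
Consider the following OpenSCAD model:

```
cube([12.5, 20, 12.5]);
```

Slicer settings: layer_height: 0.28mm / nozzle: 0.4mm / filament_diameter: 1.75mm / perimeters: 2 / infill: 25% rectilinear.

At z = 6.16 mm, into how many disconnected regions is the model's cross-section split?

At z = 6.16 mm: the cube is present — its section is the full 12.5×20 rectangle. The result has 1 disconnected region.

1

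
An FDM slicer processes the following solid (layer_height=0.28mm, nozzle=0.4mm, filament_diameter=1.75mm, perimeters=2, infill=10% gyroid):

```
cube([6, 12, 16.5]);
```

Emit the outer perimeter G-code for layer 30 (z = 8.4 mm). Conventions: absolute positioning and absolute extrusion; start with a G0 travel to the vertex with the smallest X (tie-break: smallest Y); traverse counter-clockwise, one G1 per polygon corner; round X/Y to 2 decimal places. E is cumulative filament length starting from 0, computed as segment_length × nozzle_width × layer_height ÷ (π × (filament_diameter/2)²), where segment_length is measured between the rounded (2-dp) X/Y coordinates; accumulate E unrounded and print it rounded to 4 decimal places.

At z = 8.4 mm: the cube (footprint 6×12) is included at this height. The outline is a single polygon with 4 vertices. Extrusion per mm of travel: 0.4 × 0.28 / (π × 0.875²) = 0.046564. Accumulating E over each segment gives final E = 1.6763.

G0 X0.00 Y0.00 Z8.40
G1 X6.00 Y0.00 E0.2794
G1 X6.00 Y12.00 E0.8382
G1 X0.00 Y12.00 E1.1175
G1 X0.00 Y0.00 E1.6763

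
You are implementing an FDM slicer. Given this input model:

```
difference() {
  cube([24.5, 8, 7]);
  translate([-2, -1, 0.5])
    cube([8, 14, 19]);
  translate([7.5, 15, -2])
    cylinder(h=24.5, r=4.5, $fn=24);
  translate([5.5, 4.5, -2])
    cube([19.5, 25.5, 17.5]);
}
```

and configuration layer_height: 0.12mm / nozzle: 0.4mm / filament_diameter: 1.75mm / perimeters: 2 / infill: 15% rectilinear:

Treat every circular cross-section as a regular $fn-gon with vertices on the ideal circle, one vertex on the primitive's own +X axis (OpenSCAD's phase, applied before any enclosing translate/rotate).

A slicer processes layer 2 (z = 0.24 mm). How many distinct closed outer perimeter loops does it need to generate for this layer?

At z = 0.24 mm: the 24.5×8 cube contributes its full rectangle; the cube at (-2, -1) is not intersected at this z (z outside [0.5, 19.5]); the r=4.5 cylinder at (7.5, 15) contributes a regular 24-gon of circumradius 4.5; the cube at (5.5, 4.5) is present — its section is the full 19.5×25.5 rectangle; Taking the first minus the rest: starting from the 24.5×8 cube, the r=4.5 cylinder at (7.5, 15) misses the remaining region (no effect); the 19.5×25.5 cube at (5.5, 4.5) partially overlaps it — only the 66.50 mm² overlap (of its 497.25 mm²) is removed, clipping the outline — 1 connected region. The result has 1 disconnected region.

1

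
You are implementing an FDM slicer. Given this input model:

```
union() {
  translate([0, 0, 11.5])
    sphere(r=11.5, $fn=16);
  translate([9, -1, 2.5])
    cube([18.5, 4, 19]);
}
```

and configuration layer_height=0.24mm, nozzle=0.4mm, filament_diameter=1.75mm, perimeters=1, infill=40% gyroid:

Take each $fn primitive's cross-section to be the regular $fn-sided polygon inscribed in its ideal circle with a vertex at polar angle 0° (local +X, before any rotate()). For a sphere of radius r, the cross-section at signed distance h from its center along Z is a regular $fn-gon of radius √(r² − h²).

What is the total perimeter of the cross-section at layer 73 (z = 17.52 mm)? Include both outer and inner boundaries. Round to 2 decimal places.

At z = 17.52 mm: the r=11.5 sphere slices to a regular 16-gon of circumradius 9.798 (√(r²−h²) with h=6.02 from center) (perimeter = 2·16·9.798·sin(180°/16) = 61.17 mm); the cube at (9, -1) (footprint 18.5×4) is included at this height (perimeter 45.00 mm); Combining (union): the regions partially overlap (shared area 2.20 mm²), so the edge portions inside another operand are dropped and the merged outline is re-measured after clipping — boundary = 97.29 mm. Overall, the cross-section is a single solid region. Total boundary length (outer) = 97.29 mm.

97.29 mm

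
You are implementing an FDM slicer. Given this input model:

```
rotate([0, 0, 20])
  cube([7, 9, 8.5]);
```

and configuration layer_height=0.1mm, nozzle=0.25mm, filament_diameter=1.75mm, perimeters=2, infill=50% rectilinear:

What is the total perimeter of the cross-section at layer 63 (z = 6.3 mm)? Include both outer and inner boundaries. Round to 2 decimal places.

32.00 mm

At z = 6.3 mm: the cube (footprint 7×9) is included at this height (perimeter 32.00 mm); (whole slice rotated 20° about Z — lengths, areas and connectivity unchanged). Overall, the cross-section is a single solid region. Total boundary length (outer) = 32.00 mm.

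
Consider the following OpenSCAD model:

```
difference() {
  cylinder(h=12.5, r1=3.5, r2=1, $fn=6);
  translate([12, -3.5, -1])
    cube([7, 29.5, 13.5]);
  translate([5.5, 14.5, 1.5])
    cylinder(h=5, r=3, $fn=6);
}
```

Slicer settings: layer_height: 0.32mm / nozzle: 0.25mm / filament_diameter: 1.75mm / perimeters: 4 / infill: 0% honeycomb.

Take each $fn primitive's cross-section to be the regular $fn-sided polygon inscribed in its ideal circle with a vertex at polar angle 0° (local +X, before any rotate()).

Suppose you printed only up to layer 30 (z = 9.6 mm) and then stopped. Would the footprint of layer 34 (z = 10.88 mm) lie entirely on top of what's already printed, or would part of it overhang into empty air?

Compare the two slices. At z = 9.6: the cone (r1=3.5→r2=1) has section circumradius 1.580 here — a regular 6-gon (area = (6/2)·1.580²·sin(360°/6) = 6.49 mm²); the 7×29.5 cube at (12, -3.5) contributes its full rectangle (area 206.50 mm²); the cylinder at (5.5, 14.5) does not reach this height (z outside [1.5, 6.5]); Taking the first minus the rest: starting from the cone (6.49 mm²), the 7×29.5 cube at (12, -3.5) misses the remaining region (no effect) — area = 6.49 mm². At z = 10.88: the cone contributes a regular 6-gon of circumradius 1.324 (interpolated between r1=3.5 and r2=1 at t=0.870) (area = (6/2)·1.324²·sin(360°/6) = 4.55 mm²); the cube at (12, -3.5) (footprint 7×29.5) is included at this height (area 206.50 mm²); the cylinder at (5.5, 14.5) is not intersected at this z (z outside [1.5, 6.5]); After the difference (first − rest): starting from the cone (4.55 mm²), the 7×29.5 cube at (12, -3.5) misses the remaining region (no effect) — area = 4.55 mm². Checking containment: the cross-section at z = 10.88 is a subset of the cross-section at z = 9.6.

entirely on top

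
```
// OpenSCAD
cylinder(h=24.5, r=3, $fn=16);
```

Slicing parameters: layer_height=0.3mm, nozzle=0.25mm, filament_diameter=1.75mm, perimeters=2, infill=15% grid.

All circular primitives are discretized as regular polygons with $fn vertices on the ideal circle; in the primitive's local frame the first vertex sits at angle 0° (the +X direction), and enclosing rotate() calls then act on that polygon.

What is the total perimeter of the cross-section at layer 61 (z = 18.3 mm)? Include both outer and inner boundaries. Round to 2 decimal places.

18.73 mm

At z = 18.3 mm: the r=3 cylinder contributes a regular 16-gon of circumradius 3 (perimeter = 2·16·3.000·sin(180°/16) = 18.73 mm). Overall, the cross-section is a single solid region. Total boundary length (outer) = 18.73 mm.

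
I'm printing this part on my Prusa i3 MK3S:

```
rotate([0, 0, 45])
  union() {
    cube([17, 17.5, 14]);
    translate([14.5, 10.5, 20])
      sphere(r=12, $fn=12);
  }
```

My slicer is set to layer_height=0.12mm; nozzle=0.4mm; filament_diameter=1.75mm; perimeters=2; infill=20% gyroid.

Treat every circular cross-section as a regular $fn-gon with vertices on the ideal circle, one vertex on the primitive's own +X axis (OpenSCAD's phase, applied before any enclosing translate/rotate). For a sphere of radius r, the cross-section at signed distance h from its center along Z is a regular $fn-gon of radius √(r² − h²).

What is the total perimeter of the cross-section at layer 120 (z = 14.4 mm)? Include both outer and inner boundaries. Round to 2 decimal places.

At z = 14.4 mm: the cube is not intersected at this z (z outside [0, 14]); the sphere at (14.5, 10.5): section is a regular 12-gon, circumradius = √(r²−h²) = √(12²−5.6²) = 10.613 (perimeter = 2·12·10.613·sin(180°/12) = 65.93 mm); Taking the union: only the r=12 sphere at (14.5, 10.5) is present, so the union is just that shape — boundary = 65.93 mm; (rotated 45° about Z; rotation is an isometry so areas/perimeters/island counts are preserved). Overall, the cross-section is a single solid region. Total boundary length (outer) = 65.93 mm.

65.93 mm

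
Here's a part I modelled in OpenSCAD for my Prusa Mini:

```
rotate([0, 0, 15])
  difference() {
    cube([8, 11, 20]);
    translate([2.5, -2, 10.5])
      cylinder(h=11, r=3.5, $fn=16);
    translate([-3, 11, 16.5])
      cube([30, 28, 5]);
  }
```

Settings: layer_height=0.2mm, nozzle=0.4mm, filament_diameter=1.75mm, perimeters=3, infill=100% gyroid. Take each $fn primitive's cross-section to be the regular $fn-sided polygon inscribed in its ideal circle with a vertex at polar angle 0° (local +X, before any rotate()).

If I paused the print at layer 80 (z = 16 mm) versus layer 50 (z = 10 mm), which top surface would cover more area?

Layer 80 (z = 16): the cube is present — its section is the full 8×11 rectangle (area 88.00 mm²); the cylinder at (2.5, -2): section is a regular 16-gon, circumradius r=3.5 (area = (16/2)·3.500²·sin(360°/16) = 37.50 mm²); the cube at (-3, 11) is not intersected at this z (z outside [16.5, 21.5]); Subtracting the remaining from the first: starting from the 8×11 cube (88.00 mm²), the r=3.5 cylinder at (2.5, -2) partially overlaps it — only the 5.69 mm² overlap (of its 37.50 mm²) is removed, clipping the outline — area = 82.31 mm²; (rotated 15° about Z; rotation is an isometry so areas/perimeters/island counts are preserved). So its area = 82.31 mm². Layer 50 (z = 10): the cube (footprint 8×11) is included at this height (area 88.00 mm²); the cylinder at (2.5, -2) does not reach this height (z outside [10.5, 21.5]); the cube at (-3, 11) is absent (z outside [16.5, 21.5]); Taking the first minus the rest: none of the subtracted shapes is present at this height, so the 8×11 cube is unchanged — area = 88.00 mm²; (rotated 15° about Z; rotation is an isometry so areas/perimeters/island counts are preserved). So its area = 88.00 mm². Layer 50 is larger (88.00 vs 82.31 mm²).

layer 50 (z = 10 mm)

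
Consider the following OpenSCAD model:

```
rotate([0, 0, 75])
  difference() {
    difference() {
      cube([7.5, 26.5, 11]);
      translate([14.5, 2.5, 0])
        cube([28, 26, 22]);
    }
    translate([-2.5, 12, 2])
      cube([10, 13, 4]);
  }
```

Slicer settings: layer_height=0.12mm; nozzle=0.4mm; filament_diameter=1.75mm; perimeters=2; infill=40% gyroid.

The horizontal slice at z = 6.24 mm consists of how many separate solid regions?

1

At z = 6.24 mm: the cube is present — its section is the full 7.5×26.5 rectangle; the cube at (14.5, 2.5) is present — its section is the full 28×26 rectangle; After the difference (first − rest): starting from the 7.5×26.5 cube, the 28×26 cube at (14.5, 2.5) misses the remaining region (no effect) — 1 connected region; the cube at (-2.5, 12) is not intersected at this z (z outside [2, 6]); Subtracting the remaining from the first: none of the subtracted shapes is present at this height, so the result so far is unchanged — 1 connected region; (whole slice rotated 75° about Z — lengths, areas and connectivity unchanged). The result has 1 disconnected region.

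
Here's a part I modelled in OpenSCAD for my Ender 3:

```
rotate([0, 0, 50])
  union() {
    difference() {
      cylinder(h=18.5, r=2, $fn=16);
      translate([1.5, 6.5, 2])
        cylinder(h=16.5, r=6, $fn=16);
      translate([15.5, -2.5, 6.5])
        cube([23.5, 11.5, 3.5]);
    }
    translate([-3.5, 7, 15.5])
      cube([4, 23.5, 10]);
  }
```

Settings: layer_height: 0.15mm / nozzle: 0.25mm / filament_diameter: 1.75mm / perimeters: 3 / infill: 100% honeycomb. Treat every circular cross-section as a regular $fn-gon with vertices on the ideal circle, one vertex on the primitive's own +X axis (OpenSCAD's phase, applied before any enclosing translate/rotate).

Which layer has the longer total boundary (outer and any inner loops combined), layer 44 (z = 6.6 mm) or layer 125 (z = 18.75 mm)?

layer 125 (z = 18.75 mm)

Layer 44 (z = 6.6): the r=2 cylinder contributes a regular 16-gon of circumradius 2 (perimeter = 2·16·2.000·sin(180°/16) = 12.49 mm); the r=6 cylinder at (1.5, 6.5) contributes a regular 16-gon of circumradius 6 (perimeter = 2·16·6.000·sin(180°/16) = 37.46 mm); the cube at (15.5, -2.5) (footprint 23.5×11.5) is included at this height (perimeter 70.00 mm); Taking the first minus the rest: starting from the r=2 cylinder, the r=6 cylinder at (1.5, 6.5) partially overlaps it — only the 2.96 mm² overlap (of its 110.21 mm²) is removed, clipping the outline; the 23.5×11.5 cube at (15.5, -2.5) misses the remaining region (no effect) — boundary = 11.86 mm; the cube at (-3.5, 7) is not intersected at this z (z outside [15.5, 25.5]); Merging all regions: only the result so far is present, so the union is just that shape — boundary = 11.86 mm; (whole slice rotated 50° about Z — lengths, areas and connectivity unchanged). So its perimeter = 11.86 mm. Layer 125 (z = 18.75): the cylinder is absent (z outside [0, 18.5]); the cylinder at (1.5, 6.5) is absent (z outside [2, 18.5]); the cube at (15.5, -2.5) is not intersected at this z (z outside [6.5, 10]); Subtracting the remaining from the first: the first operand is absent here, so nothing remains; the cube at (-3.5, 7) (footprint 4×23.5) is included at this height (perimeter 55.00 mm); Combining (union): only the 4×23.5 cube at (-3.5, 7) is present, so the union is just that shape — boundary = 55.00 mm; (rotated 50° about Z; rotation is an isometry so areas/perimeters/island counts are preserved). So its perimeter = 55.00 mm. Layer 125 is larger (55.00 vs 11.86 mm).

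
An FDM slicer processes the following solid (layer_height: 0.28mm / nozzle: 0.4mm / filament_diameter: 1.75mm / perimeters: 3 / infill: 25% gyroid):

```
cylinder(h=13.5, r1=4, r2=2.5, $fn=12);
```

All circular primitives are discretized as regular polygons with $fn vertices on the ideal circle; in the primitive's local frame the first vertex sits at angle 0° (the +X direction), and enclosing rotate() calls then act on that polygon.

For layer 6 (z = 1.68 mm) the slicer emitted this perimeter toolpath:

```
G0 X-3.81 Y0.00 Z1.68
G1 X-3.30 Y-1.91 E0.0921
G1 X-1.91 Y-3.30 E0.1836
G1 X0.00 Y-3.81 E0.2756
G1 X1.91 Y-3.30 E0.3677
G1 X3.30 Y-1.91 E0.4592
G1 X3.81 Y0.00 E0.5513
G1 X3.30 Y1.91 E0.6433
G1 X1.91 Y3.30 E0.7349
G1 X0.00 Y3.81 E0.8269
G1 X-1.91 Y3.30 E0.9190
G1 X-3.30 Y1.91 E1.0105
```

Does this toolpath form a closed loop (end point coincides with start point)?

no

Start point (G0): (-3.81, 0.00). End point (last G1): the path does not return to the start — open.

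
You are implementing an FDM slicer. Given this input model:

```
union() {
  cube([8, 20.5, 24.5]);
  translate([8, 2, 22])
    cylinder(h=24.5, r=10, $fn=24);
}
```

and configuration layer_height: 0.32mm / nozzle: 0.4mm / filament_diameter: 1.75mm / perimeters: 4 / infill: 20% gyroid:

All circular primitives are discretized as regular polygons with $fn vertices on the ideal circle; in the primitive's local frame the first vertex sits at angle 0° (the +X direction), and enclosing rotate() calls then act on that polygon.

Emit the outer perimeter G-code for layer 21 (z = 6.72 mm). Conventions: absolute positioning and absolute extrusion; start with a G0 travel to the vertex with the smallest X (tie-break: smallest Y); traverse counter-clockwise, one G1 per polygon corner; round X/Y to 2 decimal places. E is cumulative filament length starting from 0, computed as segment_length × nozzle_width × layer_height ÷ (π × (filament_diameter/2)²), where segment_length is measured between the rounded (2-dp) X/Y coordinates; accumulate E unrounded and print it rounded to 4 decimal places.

G0 X0.00 Y0.00 Z6.72
G1 X8.00 Y0.00 E0.4257
G1 X8.00 Y20.50 E1.5167
G1 X0.00 Y20.50 E1.9424
G1 X0.00 Y0.00 E3.0333

At z = 6.72 mm: the cube (footprint 8×20.5) is included at this height; the cylinder at (8, 2) does not reach this height (z outside [22, 46.5]); Taking the union: only the 8×20.5 cube is present, so the union is just that shape — 1 connected region. The outline is a single polygon with 4 vertices. Extrusion per mm of travel: 0.4 × 0.32 / (π × 0.875²) = 0.053216. Accumulating E over each segment gives final E = 3.0333.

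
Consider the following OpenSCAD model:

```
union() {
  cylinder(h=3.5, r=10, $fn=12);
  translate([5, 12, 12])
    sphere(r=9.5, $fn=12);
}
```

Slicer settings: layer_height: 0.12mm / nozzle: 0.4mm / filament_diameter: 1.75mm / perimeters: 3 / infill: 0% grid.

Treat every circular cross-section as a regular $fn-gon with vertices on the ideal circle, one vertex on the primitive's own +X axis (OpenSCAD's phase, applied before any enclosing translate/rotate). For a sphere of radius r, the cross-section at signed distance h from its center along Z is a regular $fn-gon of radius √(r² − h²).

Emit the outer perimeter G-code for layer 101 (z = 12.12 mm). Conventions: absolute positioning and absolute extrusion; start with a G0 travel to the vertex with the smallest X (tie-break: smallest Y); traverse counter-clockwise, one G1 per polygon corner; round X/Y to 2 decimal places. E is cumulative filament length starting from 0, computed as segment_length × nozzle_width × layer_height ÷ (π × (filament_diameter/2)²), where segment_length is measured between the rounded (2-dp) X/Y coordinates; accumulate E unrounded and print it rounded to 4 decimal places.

At z = 12.12 mm: the cylinder is absent (z outside [0, 3.5]); the sphere at (5, 12): section is a regular 12-gon, circumradius = √(r²−h²) = √(9.5²−0.12²) = 9.499; Combining (union): only the r=9.5 sphere at (5, 12) is present, so the union is just that shape — 1 connected region. The outline is a single polygon with 12 vertices. Extrusion per mm of travel: 0.4 × 0.12 / (π × 0.875²) = 0.019956. Accumulating E over each segment gives final E = 1.1778.

G0 X-4.50 Y12.00 Z12.12
G1 X-3.23 Y7.25 E0.0981
G1 X0.25 Y3.77 E0.1963
G1 X5.00 Y2.50 E0.2945
G1 X9.75 Y3.77 E0.3926
G1 X13.23 Y7.25 E0.4908
G1 X14.50 Y12.00 E0.5889
G1 X13.23 Y16.75 E0.6870
G1 X9.75 Y20.23 E0.7852
G1 X5.00 Y21.50 E0.8834
G1 X0.25 Y20.23 E0.9815
G1 X-3.23 Y16.75 E1.0797
G1 X-4.50 Y12.00 E1.1778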